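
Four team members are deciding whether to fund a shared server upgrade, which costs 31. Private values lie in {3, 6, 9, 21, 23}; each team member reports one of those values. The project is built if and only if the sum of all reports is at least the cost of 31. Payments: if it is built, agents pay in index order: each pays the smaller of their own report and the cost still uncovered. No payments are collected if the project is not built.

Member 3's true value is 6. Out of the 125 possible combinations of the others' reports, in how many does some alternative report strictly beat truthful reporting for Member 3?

45

Others report (3, 3, 23): truth gives 0; report 3 gives 3 > 0. Violating.
Others report (3, 6, 21): truth gives 0; report 3 gives 3 > 0. Violating.
Others report (3, 6, 23): truth gives 0; report 3 gives 3 > 0. Violating.
Others report (3, 9, 21): truth gives 0; report 3 gives 3 > 0. Violating.
Others report (3, 3, 3): truth gives 0; no alternative beats it.
Others report (3, 3, 6): truth gives 0; no alternative beats it.
(Checking all 125 profiles: 45 have a profitable deviation, 80 do not.)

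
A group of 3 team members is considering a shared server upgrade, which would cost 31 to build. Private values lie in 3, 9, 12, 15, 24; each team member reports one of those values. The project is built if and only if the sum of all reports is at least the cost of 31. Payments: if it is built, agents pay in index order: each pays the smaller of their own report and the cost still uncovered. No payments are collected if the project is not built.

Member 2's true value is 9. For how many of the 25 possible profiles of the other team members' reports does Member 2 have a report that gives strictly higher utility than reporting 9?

Others report (9, 24): truth gives 0; report 3 gives 6 > 0. Violating.
Others report (12, 24): truth gives 0; report 3 gives 6 > 0. Violating.
Others report (15, 15): truth gives 0; report 3 gives 6 > 0. Violating.
Others report (15, 24): truth gives 0; report 3 gives 6 > 0. Violating.
Others report (3, 3): truth gives 0; no alternative beats it.
Others report (3, 9): truth gives 0; no alternative beats it.
(Checking all 25 profiles: 8 have a profitable deviation, 17 do not.)

8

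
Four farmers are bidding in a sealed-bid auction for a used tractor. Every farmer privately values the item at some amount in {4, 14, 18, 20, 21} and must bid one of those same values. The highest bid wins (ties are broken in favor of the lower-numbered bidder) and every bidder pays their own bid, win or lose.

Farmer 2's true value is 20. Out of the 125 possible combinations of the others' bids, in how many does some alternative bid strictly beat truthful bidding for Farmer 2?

95

Others bid (4, 4, 4): truth gives 0; bid 14 gives 6 > 0. Violating.
Others bid (4, 4, 14): truth gives 0; bid 14 gives 6 > 0. Violating.
Others bid (4, 4, 18): truth gives 0; bid 18 gives 2 > 0. Violating.
Others bid (4, 4, 21): truth gives -20; bid 21 gives -1 > -20. Violating.
Others bid (4, 4, 20): truth gives 0; no alternative beats it.
Others bid (4, 14, 20): truth gives 0; no alternative beats it.
(Checking all 125 profiles: 95 have a profitable deviation, 30 do not.)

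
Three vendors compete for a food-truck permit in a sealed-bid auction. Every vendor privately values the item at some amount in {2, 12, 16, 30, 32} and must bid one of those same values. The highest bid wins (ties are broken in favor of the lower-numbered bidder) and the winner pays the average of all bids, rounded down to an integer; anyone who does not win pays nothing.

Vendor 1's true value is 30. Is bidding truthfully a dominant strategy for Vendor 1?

No

Consider the case where Vendor 2 bids 2 and Vendor 3 bids 2.
Truthful bid 30: wins, pays 11, utility 30 - 11 = 19.
Bid 2 instead: wins, pays 2, utility 30 - 2 = 28.
Since 28 > 19, bidding 2 is strictly better here, so truthful bidding is not dominant.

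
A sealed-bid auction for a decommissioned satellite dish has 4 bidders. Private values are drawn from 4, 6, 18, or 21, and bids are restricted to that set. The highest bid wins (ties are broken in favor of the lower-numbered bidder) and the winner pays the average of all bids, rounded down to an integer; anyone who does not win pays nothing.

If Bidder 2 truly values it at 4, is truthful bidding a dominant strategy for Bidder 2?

Yes

Check each profile of the others' bids and compare truth against every alternative bid.
Others bid (4, 4, 6): truth gives 0, best alternative gives -1.
Others bid (4, 6, 4): truth gives 0, best alternative gives -1.
Others bid (4, 6, 6): truth gives 0, best alternative gives -1.
Others bid (4, 4, 4): truth gives 0, best alternative gives 0.
Others bid (4, 4, 18): truth gives 0, best alternative gives 0.
Others bid (4, 4, 21): truth gives 0, best alternative gives 0.
(Remaining 58 profiles checked similarly; truth is weakly best in each.)
In every case the truthful bid is at least as good as any alternative, so it is a dominant strategy.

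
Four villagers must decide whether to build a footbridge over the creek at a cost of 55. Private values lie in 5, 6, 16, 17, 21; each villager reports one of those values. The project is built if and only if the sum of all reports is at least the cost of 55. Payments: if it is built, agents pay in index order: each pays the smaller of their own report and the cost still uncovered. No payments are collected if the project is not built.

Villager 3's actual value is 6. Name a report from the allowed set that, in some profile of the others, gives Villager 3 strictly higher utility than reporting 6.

5

Suppose Villager 1 reports 16, Villager 2 reports 16 and Villager 4 reports 21.
Report 6: project built, pays 6, utility 6 - 6 = 0.
Report 5: project built, pays 5, utility 6 - 5 = 1.
So reporting 5 beats truth here (1 > 0).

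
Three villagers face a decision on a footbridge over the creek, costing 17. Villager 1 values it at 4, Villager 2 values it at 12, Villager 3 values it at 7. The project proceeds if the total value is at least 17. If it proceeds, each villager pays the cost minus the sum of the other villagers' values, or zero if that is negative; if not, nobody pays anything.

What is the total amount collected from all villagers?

Total value 23 ≥ cost 17, so it is built.
Villager 1: others sum to 19; max(0, 17 - 19) = 0.
Villager 2: others sum to 11; max(0, 17 - 11) = 6.
Villager 3: others sum to 16; max(0, 17 - 16) = 1.
Total collected = 0 + 6 + 1 = 7.

7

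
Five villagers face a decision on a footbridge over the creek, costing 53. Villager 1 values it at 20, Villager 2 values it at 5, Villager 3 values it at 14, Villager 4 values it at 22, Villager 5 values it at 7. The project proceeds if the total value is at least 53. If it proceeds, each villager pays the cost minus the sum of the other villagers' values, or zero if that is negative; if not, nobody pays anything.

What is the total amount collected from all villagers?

Total value 68 ≥ cost 53, so it is built.
Villager 1: others sum to 48; max(0, 53 - 48) = 5.
Villager 2: others sum to 63; max(0, 53 - 63) = 0.
Villager 3: others sum to 54; max(0, 53 - 54) = 0.
Villager 4: others sum to 46; max(0, 53 - 46) = 7.
Villager 5: others sum to 61; max(0, 53 - 61) = 0.
Total collected = 5 + 0 + 0 + 7 + 0 = 12.

12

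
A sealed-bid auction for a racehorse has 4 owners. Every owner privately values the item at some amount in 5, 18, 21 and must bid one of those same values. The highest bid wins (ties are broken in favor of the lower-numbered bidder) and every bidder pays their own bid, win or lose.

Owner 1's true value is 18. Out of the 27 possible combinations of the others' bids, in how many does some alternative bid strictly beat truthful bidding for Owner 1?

Others bid (5, 5, 5): truth gives 0; bid 5 gives 13 > 0. Violating.
Others bid (5, 5, 21): truth gives -18; bid 21 gives -3 > -18. Violating.
Others bid (5, 18, 21): truth gives -18; bid 21 gives -3 > -18. Violating.
Others bid (5, 21, 5): truth gives -18; bid 21 gives -3 > -18. Violating.
Others bid (5, 5, 18): truth gives 0; no alternative beats it.
Others bid (5, 18, 5): truth gives 0; no alternative beats it.
(Checking all 27 profiles: 20 have a profitable deviation, 7 do not.)

20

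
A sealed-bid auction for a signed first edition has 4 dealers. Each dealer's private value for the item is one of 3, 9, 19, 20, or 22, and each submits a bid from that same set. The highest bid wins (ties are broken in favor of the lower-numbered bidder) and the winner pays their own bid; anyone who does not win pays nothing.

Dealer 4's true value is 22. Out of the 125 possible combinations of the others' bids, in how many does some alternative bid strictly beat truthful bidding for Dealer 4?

27

Others bid (3, 3, 3): truth gives 0; bid 9 gives 13 > 0. Violating.
Others bid (3, 3, 9): truth gives 0; bid 19 gives 3 > 0. Violating.
Others bid (3, 3, 19): truth gives 0; bid 20 gives 2 > 0. Violating.
Others bid (3, 9, 3): truth gives 0; bid 19 gives 3 > 0. Violating.
Others bid (3, 3, 20): truth gives 0; no alternative beats it.
Others bid (3, 3, 22): truth gives 0; no alternative beats it.
(Checking all 125 profiles: 27 have a profitable deviation, 98 do not.)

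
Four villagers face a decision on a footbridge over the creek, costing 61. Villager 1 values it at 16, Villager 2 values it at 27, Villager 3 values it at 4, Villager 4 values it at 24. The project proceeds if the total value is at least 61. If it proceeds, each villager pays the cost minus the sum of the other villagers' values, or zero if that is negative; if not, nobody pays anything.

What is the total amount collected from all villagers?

37

Total value 71 ≥ cost 61, so it is built.
Villager 1: others sum to 55; max(0, 61 - 55) = 6.
Villager 2: others sum to 44; max(0, 61 - 44) = 17.
Villager 3: others sum to 67; max(0, 61 - 67) = 0.
Villager 4: others sum to 47; max(0, 61 - 47) = 14.
Total collected = 6 + 17 + 0 + 14 = 37.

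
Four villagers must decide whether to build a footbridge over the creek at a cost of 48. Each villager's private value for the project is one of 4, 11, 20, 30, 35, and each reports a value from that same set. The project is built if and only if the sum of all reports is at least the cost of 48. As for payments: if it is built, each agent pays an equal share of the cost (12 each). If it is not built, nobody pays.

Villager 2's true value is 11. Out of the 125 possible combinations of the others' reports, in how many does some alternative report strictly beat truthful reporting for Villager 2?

9

Others report (4, 4, 30): truth gives -1; report 4 gives 0 > -1. Violating.
Others report (4, 4, 35): truth gives -1; report 4 gives 0 > -1. Violating.
Others report (4, 30, 4): truth gives -1; report 4 gives 0 > -1. Violating.
Others report (4, 35, 4): truth gives -1; report 4 gives 0 > -1. Violating.
Others report (4, 4, 4): truth gives 0; no alternative beats it.
Others report (4, 4, 11): truth gives 0; no alternative beats it.
(Checking all 125 profiles: 9 have a profitable deviation, 116 do not.)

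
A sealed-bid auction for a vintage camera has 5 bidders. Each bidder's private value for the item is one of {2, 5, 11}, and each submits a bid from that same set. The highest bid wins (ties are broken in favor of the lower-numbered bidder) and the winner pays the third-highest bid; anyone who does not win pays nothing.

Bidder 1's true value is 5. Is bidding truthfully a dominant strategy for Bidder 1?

Consider the case where Bidder 2 bids 2, Bidder 3 bids 2, Bidder 4 bids 2 and Bidder 5 bids 11.
Truthful bid 5: loses, pays 0, utility 0.
Bid 11 instead: wins, pays 2, utility 5 - 2 = 3.
Since 3 > 0, bidding 11 is strictly better here, so truthful bidding is not dominant.

No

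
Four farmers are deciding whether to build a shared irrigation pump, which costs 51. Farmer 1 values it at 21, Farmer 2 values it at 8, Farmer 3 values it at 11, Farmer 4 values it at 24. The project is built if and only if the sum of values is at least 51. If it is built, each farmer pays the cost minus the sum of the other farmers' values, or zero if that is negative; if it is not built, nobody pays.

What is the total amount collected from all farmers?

Total value 64 ≥ cost 51, so it is built.
Farmer 1: others sum to 43; max(0, 51 - 43) = 8.
Farmer 2: others sum to 56; max(0, 51 - 56) = 0.
Farmer 3: others sum to 53; max(0, 51 - 53) = 0.
Farmer 4: others sum to 40; max(0, 51 - 40) = 11.
Total collected = 8 + 0 + 0 + 11 = 19.

19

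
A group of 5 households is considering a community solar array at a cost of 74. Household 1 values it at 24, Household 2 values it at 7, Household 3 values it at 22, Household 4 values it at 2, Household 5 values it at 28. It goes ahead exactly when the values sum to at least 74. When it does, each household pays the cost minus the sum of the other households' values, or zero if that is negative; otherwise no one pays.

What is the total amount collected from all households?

Total value 83 ≥ cost 74, so it is built.
Household 1: others sum to 59; max(0, 74 - 59) = 15.
Household 2: others sum to 76; max(0, 74 - 76) = 0.
Household 3: others sum to 61; max(0, 74 - 61) = 13.
Household 4: others sum to 81; max(0, 74 - 81) = 0.
Household 5: others sum to 55; max(0, 74 - 55) = 19.
Total collected = 15 + 0 + 13 + 0 + 19 = 47.

47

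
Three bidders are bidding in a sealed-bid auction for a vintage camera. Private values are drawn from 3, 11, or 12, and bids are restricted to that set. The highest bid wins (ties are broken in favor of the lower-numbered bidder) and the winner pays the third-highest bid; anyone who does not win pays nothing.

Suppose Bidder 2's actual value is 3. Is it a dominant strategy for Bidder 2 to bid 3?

Yes

Check each profile of the others' bids and compare truth against every alternative bid.
Others bid (3, 3): truth gives 0, best alternative gives 0.
Others bid (3, 11): truth gives 0, best alternative gives 0.
Others bid (3, 12): truth gives 0, best alternative gives 0.
Others bid (11, 3): truth gives 0, best alternative gives 0.
Others bid (11, 11): truth gives 0, best alternative gives 0.
Others bid (11, 12): truth gives 0, best alternative gives 0.
(Remaining 3 profiles checked similarly; truth is weakly best in each.)
In every case the truthful bid is at least as good as any alternative, so it is a dominant strategy.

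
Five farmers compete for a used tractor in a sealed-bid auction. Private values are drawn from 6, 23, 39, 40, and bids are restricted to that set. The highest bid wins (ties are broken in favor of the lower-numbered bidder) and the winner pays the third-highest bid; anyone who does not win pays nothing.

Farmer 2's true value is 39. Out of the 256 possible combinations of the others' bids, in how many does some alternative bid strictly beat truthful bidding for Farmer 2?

32

Others bid (6, 6, 6, 40): truth gives 0; bid 40 gives 33 > 0. Violating.
Others bid (6, 6, 23, 40): truth gives 0; bid 40 gives 16 > 0. Violating.
Others bid (6, 6, 40, 6): truth gives 0; bid 40 gives 33 > 0. Violating.
Others bid (6, 6, 40, 23): truth gives 0; bid 40 gives 16 > 0. Violating.
Others bid (6, 6, 6, 6): truth gives 33; no alternative beats it.
Others bid (6, 6, 6, 23): truth gives 33; no alternative beats it.
(Checking all 256 profiles: 32 have a profitable deviation, 224 do not.)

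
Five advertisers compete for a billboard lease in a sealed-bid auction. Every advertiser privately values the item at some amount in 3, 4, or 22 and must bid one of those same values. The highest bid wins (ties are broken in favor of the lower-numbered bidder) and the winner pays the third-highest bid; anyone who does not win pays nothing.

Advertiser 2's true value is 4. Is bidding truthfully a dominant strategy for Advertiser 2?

No

Consider the case where Advertiser 1 bids 3, Advertiser 3 bids 3, Advertiser 4 bids 3 and Advertiser 5 bids 22.
Truthful bid 4: loses, pays 0, utility 0.
Bid 22 instead: wins, pays 3, utility 4 - 3 = 1.
Since 1 > 0, bidding 22 is strictly better here, so truthful bidding is not dominant.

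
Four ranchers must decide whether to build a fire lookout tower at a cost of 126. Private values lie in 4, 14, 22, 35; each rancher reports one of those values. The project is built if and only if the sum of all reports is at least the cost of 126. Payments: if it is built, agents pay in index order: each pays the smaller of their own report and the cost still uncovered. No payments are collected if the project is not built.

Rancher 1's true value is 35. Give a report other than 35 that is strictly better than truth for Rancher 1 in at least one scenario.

22

Suppose Rancher 2 reports 35, Rancher 3 reports 35 and Rancher 4 reports 35.
Report 35: project built, pays 35, utility 35 - 35 = 0.
Report 22: project built, pays 22, utility 35 - 22 = 13.
So reporting 22 beats truth here (13 > 0).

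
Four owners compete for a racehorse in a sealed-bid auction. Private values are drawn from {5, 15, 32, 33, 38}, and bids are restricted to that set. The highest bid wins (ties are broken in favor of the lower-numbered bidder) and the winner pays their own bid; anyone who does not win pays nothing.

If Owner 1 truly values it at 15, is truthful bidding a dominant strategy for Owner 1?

No

Consider the case where Owner 2 bids 5, Owner 3 bids 5 and Owner 4 bids 5.
Truthful bid 15: wins, pays 15, utility 15 - 15 = 0.
Bid 5 instead: wins, pays 5, utility 15 - 5 = 10.
Since 10 > 0, bidding 5 is strictly better here, so truthful bidding is not dominant.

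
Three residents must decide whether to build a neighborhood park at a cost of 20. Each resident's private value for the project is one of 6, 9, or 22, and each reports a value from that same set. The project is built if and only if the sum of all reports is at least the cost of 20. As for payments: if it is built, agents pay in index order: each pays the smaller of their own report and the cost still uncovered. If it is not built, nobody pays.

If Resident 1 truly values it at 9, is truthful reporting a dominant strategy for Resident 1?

Consider the case where Resident 2 reports 6 and Resident 3 reports 9.
Truthful report 9: project built, pays 9, utility 9 - 9 = 0.
Report 6 instead: project built, pays 6, utility 9 - 6 = 3.
Since 3 > 0, reporting 6 is strictly better here, so truthful reporting is not dominant.

No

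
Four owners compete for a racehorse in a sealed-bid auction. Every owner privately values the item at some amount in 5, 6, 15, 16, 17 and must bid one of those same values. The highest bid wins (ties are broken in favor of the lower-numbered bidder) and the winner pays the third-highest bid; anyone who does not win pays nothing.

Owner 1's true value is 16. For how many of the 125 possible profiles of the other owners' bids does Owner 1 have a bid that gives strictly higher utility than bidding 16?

Others bid (5, 5, 17): truth gives 0; bid 17 gives 11 > 0. Violating.
Others bid (5, 6, 17): truth gives 0; bid 17 gives 10 > 0. Violating.
Others bid (5, 15, 17): truth gives 0; bid 17 gives 1 > 0. Violating.
Others bid (5, 17, 5): truth gives 0; bid 17 gives 11 > 0. Violating.
Others bid (5, 5, 5): truth gives 11; no alternative beats it.
Others bid (5, 5, 6): truth gives 11; no alternative beats it.
(Checking all 125 profiles: 27 have a profitable deviation, 98 do not.)

27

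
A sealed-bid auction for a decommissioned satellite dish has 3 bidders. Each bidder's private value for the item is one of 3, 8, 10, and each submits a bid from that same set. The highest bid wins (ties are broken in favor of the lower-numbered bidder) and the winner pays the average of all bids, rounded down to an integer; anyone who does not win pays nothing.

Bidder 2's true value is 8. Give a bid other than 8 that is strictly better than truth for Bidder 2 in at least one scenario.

Suppose Bidder 1 bids 3 and Bidder 3 bids 10.
Bid 8: loses, pays 0, utility 0.
Bid 10: wins, pays 7, utility 8 - 7 = 1.
So bidding 10 beats truth here (1 > 0).

10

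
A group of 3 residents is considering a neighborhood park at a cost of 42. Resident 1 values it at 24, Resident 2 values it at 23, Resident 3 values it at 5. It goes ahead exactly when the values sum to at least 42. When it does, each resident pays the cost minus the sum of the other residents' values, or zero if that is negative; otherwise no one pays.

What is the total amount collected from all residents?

Total value 52 ≥ cost 42, so it is built.
Resident 1: others sum to 28; max(0, 42 - 28) = 14.
Resident 2: others sum to 29; max(0, 42 - 29) = 13.
Resident 3: others sum to 47; max(0, 42 - 47) = 0.
Total collected = 14 + 13 + 0 = 27.

27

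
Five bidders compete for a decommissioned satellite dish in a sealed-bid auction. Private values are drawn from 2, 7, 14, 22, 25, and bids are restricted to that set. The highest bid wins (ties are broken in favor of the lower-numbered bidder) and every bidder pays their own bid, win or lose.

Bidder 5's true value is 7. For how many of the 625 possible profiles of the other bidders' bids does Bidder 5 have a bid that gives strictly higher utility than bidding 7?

624

Others bid (2, 2, 2, 7): truth gives -7; bid 2 gives -2 > -7. Violating.
Others bid (2, 2, 2, 14): truth gives -7; bid 2 gives -2 > -7. Violating.
Others bid (2, 2, 2, 22): truth gives -7; bid 2 gives -2 > -7. Violating.
Others bid (2, 2, 2, 25): truth gives -7; bid 2 gives -2 > -7. Violating.
Others bid (2, 2, 2, 2): truth gives 0; no alternative beats it.
(Checking all 625 profiles: 624 have a profitable deviation, 1 does not.)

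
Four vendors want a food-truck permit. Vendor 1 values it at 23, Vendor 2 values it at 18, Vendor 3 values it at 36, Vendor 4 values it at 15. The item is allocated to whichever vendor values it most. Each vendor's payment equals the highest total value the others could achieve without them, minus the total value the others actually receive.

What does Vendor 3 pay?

23

Vendor 3 has the highest value and receives the item.
Without Vendor 3, the item would go to the next-highest value, 23, so the others could achieve 23.
With Vendor 3 present and winning, the others receive nothing, so their total is 0.
Payment = 23 - 0 = 23.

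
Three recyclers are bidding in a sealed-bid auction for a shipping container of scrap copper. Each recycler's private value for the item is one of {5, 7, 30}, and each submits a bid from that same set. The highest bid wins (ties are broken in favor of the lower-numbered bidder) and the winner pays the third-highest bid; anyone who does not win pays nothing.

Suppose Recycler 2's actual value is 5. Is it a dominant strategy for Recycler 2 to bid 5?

Check each profile of the others' bids and compare truth against every alternative bid.
Others bid (5, 5): truth gives 0, best alternative gives 0.
Others bid (5, 7): truth gives 0, best alternative gives 0.
Others bid (5, 30): truth gives 0, best alternative gives 0.
Others bid (7, 5): truth gives 0, best alternative gives 0.
Others bid (7, 7): truth gives 0, best alternative gives 0.
Others bid (7, 30): truth gives 0, best alternative gives 0.
(Remaining 3 profiles checked similarly; truth is weakly best in each.)
In every case the truthful bid is at least as good as any alternative, so it is a dominant strategy.

Yes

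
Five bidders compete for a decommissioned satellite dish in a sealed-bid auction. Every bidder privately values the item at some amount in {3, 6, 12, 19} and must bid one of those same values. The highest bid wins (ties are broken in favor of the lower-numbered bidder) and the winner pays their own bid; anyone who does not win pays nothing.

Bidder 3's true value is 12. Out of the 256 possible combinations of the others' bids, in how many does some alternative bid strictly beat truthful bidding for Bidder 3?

4

Others bid (3, 3, 3, 3): truth gives 0; bid 6 gives 6 > 0. Violating.
Others bid (3, 3, 3, 6): truth gives 0; bid 6 gives 6 > 0. Violating.
Others bid (3, 3, 6, 3): truth gives 0; bid 6 gives 6 > 0. Violating.
Others bid (3, 3, 6, 6): truth gives 0; bid 6 gives 6 > 0. Violating.
Others bid (3, 3, 3, 12): truth gives 0; no alternative beats it.
Others bid (3, 3, 3, 19): truth gives 0; no alternative beats it.
(Checking all 256 profiles: 4 have a profitable deviation, 252 do not.)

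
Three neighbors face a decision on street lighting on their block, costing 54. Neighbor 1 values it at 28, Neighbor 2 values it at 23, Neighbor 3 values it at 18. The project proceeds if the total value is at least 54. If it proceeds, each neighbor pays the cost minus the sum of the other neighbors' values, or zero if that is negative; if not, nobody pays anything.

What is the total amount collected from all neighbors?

24

Total value 69 ≥ cost 54, so it is built.
Neighbor 1: others sum to 41; max(0, 54 - 41) = 13.
Neighbor 2: others sum to 46; max(0, 54 - 46) = 8.
Neighbor 3: others sum to 51; max(0, 54 - 51) = 3.
Total collected = 13 + 8 + 3 = 24.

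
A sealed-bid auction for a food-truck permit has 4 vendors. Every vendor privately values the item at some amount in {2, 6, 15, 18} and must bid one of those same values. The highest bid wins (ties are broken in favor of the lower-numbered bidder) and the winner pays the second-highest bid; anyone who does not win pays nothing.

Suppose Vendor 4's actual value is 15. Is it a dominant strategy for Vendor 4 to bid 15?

Yes

Check each profile of the others' bids and compare truth against every alternative bid.
Others bid (2, 2, 2): truth gives 13, best alternative gives 13.
Others bid (2, 2, 6): truth gives 9, best alternative gives 9.
Others bid (2, 6, 2): truth gives 9, best alternative gives 9.
Others bid (2, 6, 6): truth gives 9, best alternative gives 9.
Others bid (6, 2, 2): truth gives 9, best alternative gives 9.
Others bid (6, 2, 6): truth gives 9, best alternative gives 9.
(Remaining 58 profiles checked similarly; truth is weakly best in each.)
In every case the truthful bid is at least as good as any alternative, so it is a dominant strategy.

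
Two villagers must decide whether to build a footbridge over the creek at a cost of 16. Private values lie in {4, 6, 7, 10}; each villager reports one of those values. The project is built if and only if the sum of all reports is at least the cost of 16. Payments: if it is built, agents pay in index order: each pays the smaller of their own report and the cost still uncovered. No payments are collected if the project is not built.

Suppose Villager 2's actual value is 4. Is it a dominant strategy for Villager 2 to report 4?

Check each profile of the others' reports and compare truth against every alternative report.
Others report (10): truth gives 0, best alternative gives -2.
Others report (4): truth gives 0, best alternative gives 0.
Others report (6): truth gives 0, best alternative gives 0.
Others report (7): truth gives 0, best alternative gives 0.
In every case the truthful report is at least as good as any alternative, so it is a dominant strategy.

Yes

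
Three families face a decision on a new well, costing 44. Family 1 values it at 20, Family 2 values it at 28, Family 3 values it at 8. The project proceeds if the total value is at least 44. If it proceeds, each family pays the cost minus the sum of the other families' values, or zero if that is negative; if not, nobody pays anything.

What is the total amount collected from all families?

24

Total value 56 ≥ cost 44, so it is built.
Family 1: others sum to 36; max(0, 44 - 36) = 8.
Family 2: others sum to 28; max(0, 44 - 28) = 16.
Family 3: others sum to 48; max(0, 44 - 48) = 0.
Total collected = 8 + 16 + 0 = 24.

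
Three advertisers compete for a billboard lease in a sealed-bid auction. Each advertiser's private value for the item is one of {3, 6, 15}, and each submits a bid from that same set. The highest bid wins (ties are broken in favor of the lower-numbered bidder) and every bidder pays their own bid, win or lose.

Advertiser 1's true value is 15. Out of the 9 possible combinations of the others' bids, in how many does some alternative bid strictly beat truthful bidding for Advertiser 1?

4

Others bid (3, 3): truth gives 0; bid 3 gives 12 > 0. Violating.
Others bid (3, 6): truth gives 0; bid 6 gives 9 > 0. Violating.
Others bid (6, 3): truth gives 0; bid 6 gives 9 > 0. Violating.
Others bid (6, 6): truth gives 0; bid 6 gives 9 > 0. Violating.
Others bid (3, 15): truth gives 0; no alternative beats it.
Others bid (6, 15): truth gives 0; no alternative beats it.
(Checking all 9 profiles: 4 have a profitable deviation, 5 do not.)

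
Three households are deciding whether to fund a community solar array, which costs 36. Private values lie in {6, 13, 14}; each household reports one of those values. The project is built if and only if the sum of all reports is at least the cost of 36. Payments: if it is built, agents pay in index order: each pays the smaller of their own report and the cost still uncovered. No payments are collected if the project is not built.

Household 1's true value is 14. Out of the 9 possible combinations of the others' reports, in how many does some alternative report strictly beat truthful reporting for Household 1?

Others report (13, 13): truth gives 0; report 13 gives 1 > 0. Violating.
Others report (13, 14): truth gives 0; report 13 gives 1 > 0. Violating.
Others report (14, 13): truth gives 0; report 13 gives 1 > 0. Violating.
Others report (14, 14): truth gives 0; report 13 gives 1 > 0. Violating.
Others report (6, 6): truth gives 0; no alternative beats it.
Others report (6, 13): truth gives 0; no alternative beats it.
(Checking all 9 profiles: 4 have a profitable deviation, 5 do not.)

4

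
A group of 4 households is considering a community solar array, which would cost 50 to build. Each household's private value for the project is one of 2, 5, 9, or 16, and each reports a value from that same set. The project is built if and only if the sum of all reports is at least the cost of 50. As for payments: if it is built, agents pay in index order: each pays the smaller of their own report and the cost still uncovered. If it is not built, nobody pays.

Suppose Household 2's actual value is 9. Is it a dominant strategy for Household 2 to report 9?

No

Consider the case where Household 1 reports 16, Household 3 reports 16 and Household 4 reports 16.
Truthful report 9: project built, pays 9, utility 9 - 9 = 0.
Report 2 instead: project built, pays 2, utility 9 - 2 = 7.
Since 7 > 0, reporting 2 is strictly better here, so truthful reporting is not dominant.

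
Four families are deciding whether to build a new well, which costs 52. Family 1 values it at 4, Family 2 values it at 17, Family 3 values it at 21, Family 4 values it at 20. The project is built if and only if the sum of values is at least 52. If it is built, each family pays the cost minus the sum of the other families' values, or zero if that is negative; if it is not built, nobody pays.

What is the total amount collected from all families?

Total value 62 ≥ cost 52, so it is built.
Family 1: others sum to 58; max(0, 52 - 58) = 0.
Family 2: others sum to 45; max(0, 52 - 45) = 7.
Family 3: others sum to 41; max(0, 52 - 41) = 11.
Family 4: others sum to 42; max(0, 52 - 42) = 10.
Total collected = 0 + 7 + 11 + 10 = 28.

28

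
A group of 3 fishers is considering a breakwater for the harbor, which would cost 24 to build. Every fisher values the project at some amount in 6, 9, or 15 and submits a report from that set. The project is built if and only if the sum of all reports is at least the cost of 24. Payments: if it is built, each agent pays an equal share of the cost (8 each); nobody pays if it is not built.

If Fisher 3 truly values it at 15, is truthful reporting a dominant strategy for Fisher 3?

Check each profile of the others' reports and compare truth against every alternative report.
Others report (6, 6): truth gives 7, best alternative gives 0.
Others report (6, 9): truth gives 7, best alternative gives 7.
Others report (6, 15): truth gives 7, best alternative gives 7.
Others report (9, 6): truth gives 7, best alternative gives 7.
Others report (9, 9): truth gives 7, best alternative gives 7.
Others report (9, 15): truth gives 7, best alternative gives 7.
(Remaining 3 profiles checked similarly; truth is weakly best in each.)
In every case the truthful report is at least as good as any alternative, so it is a dominant strategy.

Yes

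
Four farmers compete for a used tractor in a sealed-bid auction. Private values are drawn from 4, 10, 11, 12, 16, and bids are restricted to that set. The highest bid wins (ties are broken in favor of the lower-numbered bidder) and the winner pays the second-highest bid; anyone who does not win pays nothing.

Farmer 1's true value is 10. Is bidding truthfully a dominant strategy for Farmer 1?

Yes

Check each profile of the others' bids and compare truth against every alternative bid.
Others bid (4, 4, 4): truth gives 6, best alternative gives 6.
Others bid (4, 4, 10): truth gives 0, best alternative gives 0.
Others bid (4, 4, 11): truth gives 0, best alternative gives 0.
Others bid (4, 4, 12): truth gives 0, best alternative gives 0.
Others bid (4, 4, 16): truth gives 0, best alternative gives 0.
Others bid (4, 10, 4): truth gives 0, best alternative gives 0.
(Remaining 119 profiles checked similarly; truth is weakly best in each.)
In every case the truthful bid is at least as good as any alternative, so it is a dominant strategy.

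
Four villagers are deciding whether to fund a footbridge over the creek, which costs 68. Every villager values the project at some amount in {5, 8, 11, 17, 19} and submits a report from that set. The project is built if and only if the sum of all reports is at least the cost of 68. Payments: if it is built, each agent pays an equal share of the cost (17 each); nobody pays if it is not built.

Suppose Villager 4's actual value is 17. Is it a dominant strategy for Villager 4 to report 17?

Check each profile of the others' reports and compare truth against every alternative report.
Others report (5, 5, 5): truth gives 0, best alternative gives 0.
Others report (5, 5, 8): truth gives 0, best alternative gives 0.
Others report (5, 5, 11): truth gives 0, best alternative gives 0.
Others report (5, 5, 17): truth gives 0, best alternative gives 0.
Others report (5, 5, 19): truth gives 0, best alternative gives 0.
Others report (5, 8, 5): truth gives 0, best alternative gives 0.
(Remaining 119 profiles checked similarly; truth is weakly best in each.)
In every case the truthful report is at least as good as any alternative, so it is a dominant strategy.

Yes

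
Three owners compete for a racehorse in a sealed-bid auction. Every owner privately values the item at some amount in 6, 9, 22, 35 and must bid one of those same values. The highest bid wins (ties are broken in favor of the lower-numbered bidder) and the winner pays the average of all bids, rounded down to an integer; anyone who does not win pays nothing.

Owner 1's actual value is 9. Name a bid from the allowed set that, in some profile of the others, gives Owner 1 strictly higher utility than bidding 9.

6

Suppose Owner 2 bids 6 and Owner 3 bids 6.
Bid 9: wins, pays 7, utility 9 - 7 = 2.
Bid 6: wins, pays 6, utility 9 - 6 = 3.
So bidding 6 beats truth here (3 > 2).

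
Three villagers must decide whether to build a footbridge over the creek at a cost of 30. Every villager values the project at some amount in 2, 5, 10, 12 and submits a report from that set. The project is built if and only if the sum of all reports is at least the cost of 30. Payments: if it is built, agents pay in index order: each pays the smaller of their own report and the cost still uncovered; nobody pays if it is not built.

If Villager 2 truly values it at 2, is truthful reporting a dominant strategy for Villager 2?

Check each profile of the others' reports and compare truth against every alternative report.
Others report (2, 2): truth gives 0, best alternative gives 0.
Others report (2, 5): truth gives 0, best alternative gives 0.
Others report (2, 10): truth gives 0, best alternative gives 0.
Others report (2, 12): truth gives 0, best alternative gives 0.
Others report (5, 2): truth gives 0, best alternative gives 0.
Others report (5, 5): truth gives 0, best alternative gives 0.
(Remaining 10 profiles checked similarly; truth is weakly best in each.)
In every case the truthful report is at least as good as any alternative, so it is a dominant strategy.

Yes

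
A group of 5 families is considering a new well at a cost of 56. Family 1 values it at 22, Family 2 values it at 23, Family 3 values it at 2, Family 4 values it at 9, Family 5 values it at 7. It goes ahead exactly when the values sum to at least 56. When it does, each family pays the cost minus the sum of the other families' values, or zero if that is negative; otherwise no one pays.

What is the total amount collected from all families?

Total value 63 ≥ cost 56, so it is built.
Family 1: others sum to 41; max(0, 56 - 41) = 15.
Family 2: others sum to 40; max(0, 56 - 40) = 16.
Family 3: others sum to 61; max(0, 56 - 61) = 0.
Family 4: others sum to 54; max(0, 56 - 54) = 2.
Family 5: others sum to 56; max(0, 56 - 56) = 0.
Total collected = 15 + 16 + 0 + 2 + 0 = 33.

33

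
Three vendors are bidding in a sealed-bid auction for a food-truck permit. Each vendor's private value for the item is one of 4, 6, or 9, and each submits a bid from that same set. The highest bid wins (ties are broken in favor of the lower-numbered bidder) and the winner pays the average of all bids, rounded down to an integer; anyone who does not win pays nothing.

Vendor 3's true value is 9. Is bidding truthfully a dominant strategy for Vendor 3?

No

Consider the case where Vendor 1 bids 4 and Vendor 2 bids 4.
Truthful bid 9: wins, pays 5, utility 9 - 5 = 4.
Bid 6 instead: wins, pays 4, utility 9 - 4 = 5.
Since 5 > 4, bidding 6 is strictly better here, so truthful bidding is not dominant.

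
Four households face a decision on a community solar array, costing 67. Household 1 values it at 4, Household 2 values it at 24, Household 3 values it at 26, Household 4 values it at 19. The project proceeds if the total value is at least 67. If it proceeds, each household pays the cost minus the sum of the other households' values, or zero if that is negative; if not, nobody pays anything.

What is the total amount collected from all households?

51

Total value 73 ≥ cost 67, so it is built.
Household 1: others sum to 69; max(0, 67 - 69) = 0.
Household 2: others sum to 49; max(0, 67 - 49) = 18.
Household 3: others sum to 47; max(0, 67 - 47) = 20.
Household 4: others sum to 54; max(0, 67 - 54) = 13.
Total collected = 0 + 18 + 20 + 13 = 51.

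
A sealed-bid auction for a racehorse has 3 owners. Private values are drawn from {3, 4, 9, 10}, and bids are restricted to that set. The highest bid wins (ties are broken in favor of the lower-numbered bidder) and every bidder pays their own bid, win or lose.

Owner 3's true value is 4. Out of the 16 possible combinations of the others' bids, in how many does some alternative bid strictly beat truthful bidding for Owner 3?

15

Others bid (3, 4): truth gives -4; bid 3 gives -3 > -4. Violating.
Others bid (3, 9): truth gives -4; bid 3 gives -3 > -4. Violating.
Others bid (3, 10): truth gives -4; bid 3 gives -3 > -4. Violating.
Others bid (4, 3): truth gives -4; bid 3 gives -3 > -4. Violating.
Others bid (3, 3): truth gives 0; no alternative beats it.
(Checking all 16 profiles: 15 have a profitable deviation, 1 does not.)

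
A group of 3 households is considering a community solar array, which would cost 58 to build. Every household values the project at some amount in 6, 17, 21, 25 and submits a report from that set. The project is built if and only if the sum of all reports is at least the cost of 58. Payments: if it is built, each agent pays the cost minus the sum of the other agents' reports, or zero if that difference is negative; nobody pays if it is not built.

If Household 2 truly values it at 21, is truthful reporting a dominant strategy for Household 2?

Yes

Check each profile of the others' reports and compare truth against every alternative report.
Others report (25, 25): truth gives 13, best alternative gives 13.
Others report (21, 25): truth gives 9, best alternative gives 9.
Others report (25, 21): truth gives 9, best alternative gives 9.
Others report (17, 25): truth gives 5, best alternative gives 5.
Others report (21, 21): truth gives 5, best alternative gives 5.
Others report (25, 17): truth gives 5, best alternative gives 5.
(Remaining 10 profiles checked similarly; truth is weakly best in each.)
In every case the truthful report is at least as good as any alternative, so it is a dominant strategy.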